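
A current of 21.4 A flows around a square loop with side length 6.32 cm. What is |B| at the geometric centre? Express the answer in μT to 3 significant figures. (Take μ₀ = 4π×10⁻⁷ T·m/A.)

Each side is a finite straight segment at perpendicular distance d = a/(2 tan(π/4)) = 0.0316 m from the centre, with end-angles ±π/4.
One side contributes B₁ = (μ₀I/4πd)·2 sin(π/4) = 9.58×10⁻⁵ T.
All 4 sides add in the same direction: B = 4 × 9.58×10⁻⁵ = 3.83×10⁻⁴ T.

B ≈ 383 μT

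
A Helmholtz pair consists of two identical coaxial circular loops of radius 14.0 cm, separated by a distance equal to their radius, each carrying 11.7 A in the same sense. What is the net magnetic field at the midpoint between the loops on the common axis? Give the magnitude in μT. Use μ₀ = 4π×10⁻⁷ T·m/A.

B ≈ 75.1 μT

Each loop contributes B = μ₀IR²/[2(R²+z²)^(3/2)] on the axis, with z measured from that loop.
Loop 1 (z = 0.07 m): B₁ = 3.76×10⁻⁵ T. Loop 2 (z = 0.07 m): B₂ = 3.76×10⁻⁵ T.
The fields add: B = B₁ + B₂ = 7.51×10⁻⁵ T.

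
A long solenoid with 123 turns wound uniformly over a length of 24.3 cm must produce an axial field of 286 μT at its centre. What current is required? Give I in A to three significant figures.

Inside a long solenoid B = μ₀nI with n = 506.2 m⁻¹, so I = B/(μ₀n).
I = 2.86×10⁻⁴ / (4π×10⁻⁷ × 506.2) = 0.450 A.

I ≈ 0.450 A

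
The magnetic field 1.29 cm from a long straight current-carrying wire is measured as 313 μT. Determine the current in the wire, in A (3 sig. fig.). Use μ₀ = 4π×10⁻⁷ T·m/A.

I ≈ 20.2 A

For a long straight wire B = μ₀I/(2πd), so I = 2πdB/μ₀.
I = 2π × 0.0129 × 3.13×10⁻⁴ / (4π×10⁻⁷) = 20.2 A.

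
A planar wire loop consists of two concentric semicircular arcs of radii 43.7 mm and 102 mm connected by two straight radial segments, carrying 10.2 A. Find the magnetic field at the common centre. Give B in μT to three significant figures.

B ≈ 41.9 μT

The radial connectors point toward the centre, so dl × r̂ = 0 and they contribute nothing.
Each semicircle gives μ₀I/(4R): inner arc 7.33×10⁻⁵ T, outer arc 3.14×10⁻⁵ T.
The two arcs carry current in opposite angular senses, so their fields oppose: B = |7.33×10⁻⁵ − 3.14×10⁻⁵| = 4.19×10⁻⁵ T.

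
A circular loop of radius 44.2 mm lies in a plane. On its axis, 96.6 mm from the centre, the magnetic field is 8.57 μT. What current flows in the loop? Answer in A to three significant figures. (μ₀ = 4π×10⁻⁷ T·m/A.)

I ≈ 8.37 A

On the axis of a loop, B = μ₀IR²/[2(R²+z²)^(3/2)], so I = 2B(R²+z²)^(3/2)/(μ₀R²).
R² + z² = 0.001954 + 0.009332 = 0.01129 m²; raised to 3/2 gives 1.20×10⁻³ m³.
I = 2 × 8.57×10⁻⁶ × 1.20×10⁻³ / (1.26×10⁻⁶ × 0.001954) = 8.37 A.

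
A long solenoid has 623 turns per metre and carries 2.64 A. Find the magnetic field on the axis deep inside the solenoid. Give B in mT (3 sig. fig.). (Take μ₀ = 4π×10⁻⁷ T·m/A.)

Inside a long solenoid, B = μ₀nI with n = 623 turns/m.
B = 4π×10⁻⁷ × 623 × 2.64 = 2.07×10⁻³ T.

B ≈ 2.07 mT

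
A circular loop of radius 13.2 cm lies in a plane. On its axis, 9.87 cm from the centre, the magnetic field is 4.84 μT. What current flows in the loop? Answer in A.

I ≈ 1.98 A

On the axis of a loop, B = μ₀IR²/[2(R²+z²)^(3/2)], so I = 2B(R²+z²)^(3/2)/(μ₀R²).
R² + z² = 0.01742 + 0.009742 = 0.02717 m²; raised to 3/2 gives 4.48×10⁻³ m³.
I = 2 × 4.84×10⁻⁶ × 4.48×10⁻³ / (1.26×10⁻⁶ × 0.01742) = 1.98 A.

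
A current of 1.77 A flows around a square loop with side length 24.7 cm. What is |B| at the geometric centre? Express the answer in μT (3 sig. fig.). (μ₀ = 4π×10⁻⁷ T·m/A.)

Each side is a finite straight segment at perpendicular distance d = a/(2 tan(π/4)) = 0.1235 m from the centre, with end-angles ±π/4.
One side contributes B₁ = (μ₀I/4πd)·2 sin(π/4) = 2.03×10⁻⁶ T.
All 4 sides add in the same direction: B = 4 × 2.03×10⁻⁶ = 8.11×10⁻⁶ T.

B ≈ 8.11 μT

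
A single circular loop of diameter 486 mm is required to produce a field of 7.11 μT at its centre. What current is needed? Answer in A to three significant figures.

At the centre of a circular loop B = μ₀I/(2R), so I = 2RB/μ₀.
With R = 0.243 m, I = 2 × 0.243 × 7.11×10⁻⁶ / (4π×10⁻⁷) = 2.75 A.

I ≈ 2.75 A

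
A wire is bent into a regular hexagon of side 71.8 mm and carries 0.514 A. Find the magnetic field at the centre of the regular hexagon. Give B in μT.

Each side is a finite straight segment at perpendicular distance d = a/(2 tan(π/6)) = 0.06218 m from the centre, with end-angles ±π/6.
One side contributes B₁ = (μ₀I/4πd)·2 sin(π/6) = 8.27×10⁻⁷ T.
All 6 sides add in the same direction: B = 6 × 8.27×10⁻⁷ = 4.96×10⁻⁶ T.

B ≈ 4.96 μT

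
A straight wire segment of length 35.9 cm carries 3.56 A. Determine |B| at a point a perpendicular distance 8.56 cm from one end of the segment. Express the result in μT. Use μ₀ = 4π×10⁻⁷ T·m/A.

For a finite straight segment, B = (μ₀I/4πd)(sinθ₁ + sinθ₂), where θ₁, θ₂ are the angles from the perpendicular to each end.
The perpendicular foot is at one end, so the two end-offsets along the wire are 0 and L = 0.359 m.
sinθ₁ = 0/√(0²+0.0856²) = 0.0000; sinθ₂ = 0.359/√(0.359²+0.0856²) = 0.9727.
B = (4π×10⁻⁷ × 3.56) / (4π × 0.0856) × (0.0000 + 0.9727) = 4.05×10⁻⁶ T.

B ≈ 4.05 μT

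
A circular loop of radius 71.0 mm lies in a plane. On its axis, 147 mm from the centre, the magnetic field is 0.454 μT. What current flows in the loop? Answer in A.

I ≈ 0.624 A

On the axis of a loop, B = μ₀IR²/[2(R²+z²)^(3/2)], so I = 2B(R²+z²)^(3/2)/(μ₀R²).
R² + z² = 0.005041 + 0.02161 = 0.02665 m²; raised to 3/2 gives 4.35×10⁻³ m³.
I = 2 × 4.54×10⁻⁷ × 4.35×10⁻³ / (1.26×10⁻⁶ × 0.005041) = 0.624 A.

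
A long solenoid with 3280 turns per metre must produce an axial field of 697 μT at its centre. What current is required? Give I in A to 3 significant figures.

I ≈ 0.169 A

Inside a long solenoid B = μ₀nI with n = 3280 m⁻¹, so I = B/(μ₀n).
I = 6.97×10⁻⁴ / (4π×10⁻⁷ × 3280) = 0.169 A.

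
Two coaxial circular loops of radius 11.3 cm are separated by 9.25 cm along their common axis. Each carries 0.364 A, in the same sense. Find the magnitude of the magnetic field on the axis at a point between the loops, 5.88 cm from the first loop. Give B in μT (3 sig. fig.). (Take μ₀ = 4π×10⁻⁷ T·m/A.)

Each loop contributes B = μ₀IR²/[2(R²+z²)^(3/2)] on the axis, with z measured from that loop.
Loop 1 (z = 0.0588 m): B₁ = 1.41×10⁻⁶ T. Loop 2 (z = 0.0337 m): B₂ = 1.78×10⁻⁶ T.
The fields add: B = B₁ + B₂ = 3.19×10⁻⁶ T.

B ≈ 3.19 μT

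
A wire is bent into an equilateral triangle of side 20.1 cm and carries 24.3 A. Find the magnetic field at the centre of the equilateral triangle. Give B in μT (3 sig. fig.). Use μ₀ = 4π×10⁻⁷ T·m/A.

B ≈ 218 μT

Each side is a finite straight segment at perpendicular distance d = a/(2 tan(π/3)) = 0.05802 m from the centre, with end-angles ±π/3.
One side contributes B₁ = (μ₀I/4πd)·2 sin(π/3) = 7.25×10⁻⁵ T.
All 3 sides add in the same direction: B = 3 × 7.25×10⁻⁵ = 2.18×10⁻⁴ T.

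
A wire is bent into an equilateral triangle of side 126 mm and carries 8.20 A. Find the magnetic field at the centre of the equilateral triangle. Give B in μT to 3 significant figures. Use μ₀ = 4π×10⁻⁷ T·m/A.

B ≈ 117 μT

Each side is a finite straight segment at perpendicular distance d = a/(2 tan(π/3)) = 0.03637 m from the centre, with end-angles ±π/3.
One side contributes B₁ = (μ₀I/4πd)·2 sin(π/3) = 3.90×10⁻⁵ T.
All 3 sides add in the same direction: B = 3 × 3.90×10⁻⁵ = 1.17×10⁻⁴ T.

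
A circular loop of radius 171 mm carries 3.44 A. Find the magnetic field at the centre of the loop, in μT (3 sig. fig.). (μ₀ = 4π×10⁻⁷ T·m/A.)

B ≈ 12.6 μT

At the centre of a circular loop the Biot–Savart law gives B = μ₀I/(2R).
B = (4π×10⁻⁷ × 3.44) / (2 × 0.171) = 1.26×10⁻⁵ T.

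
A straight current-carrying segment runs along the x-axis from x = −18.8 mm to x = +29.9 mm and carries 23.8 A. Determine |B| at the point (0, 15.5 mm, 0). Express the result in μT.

B ≈ 255 μT

For a finite straight segment, B = (μ₀I/4πd)(sinθ₁ + sinθ₂), where θ₁, θ₂ are the angles from the perpendicular to each end.
The perpendicular distance is d = 0.0155 m; the end-offsets along the wire are a = 0.0188 m and b = 0.0299 m.
sinθ₁ = 0.0188/√(0.0188²+0.0155²) = 0.7716; sinθ₂ = 0.0299/√(0.0299²+0.0155²) = 0.8878.
B = (4π×10⁻⁷ × 23.8) / (4π × 0.0155) × (0.7716 + 0.8878) = 2.55×10⁻⁴ T.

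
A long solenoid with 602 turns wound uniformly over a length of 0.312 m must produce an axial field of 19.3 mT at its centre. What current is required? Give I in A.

I ≈ 7.96 A

Inside a long solenoid B = μ₀nI with n = 1929 m⁻¹, so I = B/(μ₀n).
I = 1.93×10⁻² / (4π×10⁻⁷ × 1929) = 7.96 A.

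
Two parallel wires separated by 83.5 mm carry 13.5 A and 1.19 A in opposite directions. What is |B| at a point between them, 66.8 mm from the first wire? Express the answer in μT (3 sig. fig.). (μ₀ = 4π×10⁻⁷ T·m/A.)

B ≈ 54.7 μT

Each long wire gives B = μ₀I/(2πd). Distances are d₁ = 0.0668 m and d₂ = 0.0167 m.
B₁ = 4.04×10⁻⁵ T, B₂ = 1.43×10⁻⁵ T.
Between antiparallel currents both contributions point the same way, so they add. B = B₁ + B₂ = 4.04×10⁻⁵ + 1.43×10⁻⁵ = 5.47×10⁻⁵ T.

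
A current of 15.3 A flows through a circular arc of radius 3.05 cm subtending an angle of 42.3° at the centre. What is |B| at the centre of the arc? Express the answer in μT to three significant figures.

The Biot–Savart field of a circular arc at its centre is B = μ₀Iφ/(4πR), with φ = 0.7383 rad.
B = (4π×10⁻⁷ × 15.3 × 0.7383) / (4π × 0.0305) = 3.70×10⁻⁵ T.

B ≈ 37.0 μT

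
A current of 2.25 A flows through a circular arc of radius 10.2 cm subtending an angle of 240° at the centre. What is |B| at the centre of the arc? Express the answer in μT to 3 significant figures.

B ≈ 9.24 μT

The Biot–Savart field of a circular arc at its centre is B = μ₀Iφ/(4πR), with φ = 4.189 rad.
B = (4π×10⁻⁷ × 2.25 × 4.189) / (4π × 0.102) = 9.24×10⁻⁶ T.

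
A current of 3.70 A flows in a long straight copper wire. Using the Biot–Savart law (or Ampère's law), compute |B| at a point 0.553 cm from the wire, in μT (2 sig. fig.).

For an infinitely long straight wire, B = μ₀I/(2πd).
B = (4π×10⁻⁷ × 3.70) / (2π × 0.00553) = 1.34×10⁻⁴ T.

B ≈ 130 μT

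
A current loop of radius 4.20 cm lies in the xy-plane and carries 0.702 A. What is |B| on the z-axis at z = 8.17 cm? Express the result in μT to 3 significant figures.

B ≈ 1.00 μT

On the axis of a circular loop, B = μ₀IR² / [2(R²+z²)^(3/2)].
R² + z² = (0.042)² + (0.0817)² = 0.008439 m², and (R²+z²)^(3/2) = 7.75×10⁻⁴ m³.
B = (4π×10⁻⁷ × 0.702 × 0.001764) / (2 × 7.75×10⁻⁴) = 1.00×10⁻⁶ T.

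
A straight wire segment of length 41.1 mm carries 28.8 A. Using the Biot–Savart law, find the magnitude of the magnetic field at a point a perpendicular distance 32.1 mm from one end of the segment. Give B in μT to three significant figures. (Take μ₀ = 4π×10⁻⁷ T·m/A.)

B ≈ 70.7 μT

For a finite straight segment, B = (μ₀I/4πd)(sinθ₁ + sinθ₂), where θ₁, θ₂ are the angles from the perpendicular to each end.
The perpendicular foot is at one end, so the two end-offsets along the wire are 0 and L = 0.0411 m.
sinθ₁ = 0/√(0²+0.0321²) = 0.0000; sinθ₂ = 0.0411/√(0.0411²+0.0321²) = 0.7881.
B = (4π×10⁻⁷ × 28.8) / (4π × 0.0321) × (0.0000 + 0.7881) = 7.07×10⁻⁵ T.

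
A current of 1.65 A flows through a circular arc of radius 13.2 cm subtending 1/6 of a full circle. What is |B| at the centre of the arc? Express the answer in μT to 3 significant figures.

B ≈ 1.31 μT

The Biot–Savart field of a circular arc at its centre is B = μ₀Iφ/(4πR), with φ = 1.047 rad.
B = (4π×10⁻⁷ × 1.65 × 1.047) / (4π × 0.132) = 1.31×10⁻⁶ T.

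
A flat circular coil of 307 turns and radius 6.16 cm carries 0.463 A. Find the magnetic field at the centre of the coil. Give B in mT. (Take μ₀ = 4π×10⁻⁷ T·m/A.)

For an N-turn flat coil, B = Nμ₀I/(2R) with R = 0.0616 m.
B = 307 × 4.72×10⁻⁶ T = 1.45×10⁻³ T.

B ≈ 1.45 mT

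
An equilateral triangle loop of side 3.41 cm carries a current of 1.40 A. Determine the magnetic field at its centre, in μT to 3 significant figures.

B ≈ 73.9 μT

Each side is a finite straight segment at perpendicular distance d = a/(2 tan(π/3)) = 0.009844 m from the centre, with end-angles ±π/3.
One side contributes B₁ = (μ₀I/4πd)·2 sin(π/3) = 2.46×10⁻⁵ T.
All 3 sides add in the same direction: B = 3 × 2.46×10⁻⁵ = 7.39×10⁻⁵ T.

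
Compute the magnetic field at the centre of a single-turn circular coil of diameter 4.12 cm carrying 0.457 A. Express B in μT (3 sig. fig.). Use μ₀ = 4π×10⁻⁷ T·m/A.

B ≈ 13.9 μT

At the centre of a circular loop the Biot–Savart law gives B = μ₀I/(2R) (so R = 0.0206 m).
B = (4π×10⁻⁷ × 0.457) / (2 × 0.0206) = 1.39×10⁻⁵ T.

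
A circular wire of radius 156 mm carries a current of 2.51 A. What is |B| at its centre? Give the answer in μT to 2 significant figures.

At the centre of a circular loop the Biot–Savart law gives B = μ₀I/(2R).
B = (4π×10⁻⁷ × 2.51) / (2 × 0.156) = 1.01×10⁻⁵ T.

B ≈ 10 μT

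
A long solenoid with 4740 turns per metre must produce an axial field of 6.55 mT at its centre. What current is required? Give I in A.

I ≈ 1.10 A

Inside a long solenoid B = μ₀nI with n = 4740 m⁻¹, so I = B/(μ₀n).
I = 6.55×10⁻³ / (4π×10⁻⁷ × 4740) = 1.10 A.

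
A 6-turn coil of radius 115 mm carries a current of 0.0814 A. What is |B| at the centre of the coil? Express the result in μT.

B ≈ 2.67 μT

For an N-turn flat coil, B = Nμ₀I/(2R) with R = 0.115 m.
B = 6 × 4.45×10⁻⁷ T = 2.67×10⁻⁶ T.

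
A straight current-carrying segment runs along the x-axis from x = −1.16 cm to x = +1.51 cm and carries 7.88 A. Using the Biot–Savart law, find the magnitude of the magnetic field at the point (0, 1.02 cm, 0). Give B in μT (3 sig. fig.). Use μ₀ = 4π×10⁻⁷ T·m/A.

For a finite straight segment, B = (μ₀I/4πd)(sinθ₁ + sinθ₂), where θ₁, θ₂ are the angles from the perpendicular to each end.
The perpendicular distance is d = 0.0102 m; the end-offsets along the wire are a = 0.0116 m and b = 0.0151 m.
sinθ₁ = 0.0116/√(0.0116²+0.0102²) = 0.7510; sinθ₂ = 0.0151/√(0.0151²+0.0102²) = 0.8287.
B = (4π×10⁻⁷ × 7.88) / (4π × 0.0102) × (0.7510 + 0.8287) = 1.22×10⁻⁴ T.

B ≈ 122 μT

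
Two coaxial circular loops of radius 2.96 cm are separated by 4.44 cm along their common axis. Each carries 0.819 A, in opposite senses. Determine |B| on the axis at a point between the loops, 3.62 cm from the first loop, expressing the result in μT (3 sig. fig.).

Each loop contributes B = μ₀IR²/[2(R²+z²)^(3/2)] on the axis, with z measured from that loop.
Loop 1 (z = 0.0362 m): B₁ = 4.41×10⁻⁶ T. Loop 2 (z = 0.0082 m): B₂ = 1.56×10⁻⁵ T.
The fields oppose: B = |B₁ − B₂| = 1.12×10⁻⁵ T.

B ≈ 11.2 μT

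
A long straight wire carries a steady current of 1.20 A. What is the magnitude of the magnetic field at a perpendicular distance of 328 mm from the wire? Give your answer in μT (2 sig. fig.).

For an infinitely long straight wire, B = μ₀I/(2πd).
B = (4π×10⁻⁷ × 1.20) / (2π × 0.328) = 7.32×10⁻⁷ T.

B ≈ 0.73 μT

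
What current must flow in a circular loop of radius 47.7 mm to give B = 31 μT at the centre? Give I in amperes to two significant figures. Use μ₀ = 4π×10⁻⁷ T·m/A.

I ≈ 2.4 A

At the centre of a circular loop B = μ₀I/(2R), so I = 2RB/μ₀.
With R = 0.0477 m, I = 2 × 0.0477 × 3.10×10⁻⁵ / (4π×10⁻⁷) = 2.35 A.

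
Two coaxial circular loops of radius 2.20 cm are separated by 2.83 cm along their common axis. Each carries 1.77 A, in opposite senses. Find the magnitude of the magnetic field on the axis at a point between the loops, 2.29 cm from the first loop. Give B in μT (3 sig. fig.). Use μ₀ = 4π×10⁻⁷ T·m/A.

Each loop contributes B = μ₀IR²/[2(R²+z²)^(3/2)] on the axis, with z measured from that loop.
Loop 1 (z = 0.0229 m): B₁ = 1.68×10⁻⁵ T. Loop 2 (z = 0.0054 m): B₂ = 4.63×10⁻⁵ T.
The fields oppose: B = |B₁ − B₂| = 2.95×10⁻⁵ T.

B ≈ 29.5 μT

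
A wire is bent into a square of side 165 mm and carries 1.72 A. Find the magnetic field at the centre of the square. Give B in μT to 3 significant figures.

B ≈ 11.8 μT

Each side is a finite straight segment at perpendicular distance d = a/(2 tan(π/4)) = 0.0825 m from the centre, with end-angles ±π/4.
One side contributes B₁ = (μ₀I/4πd)·2 sin(π/4) = 2.95×10⁻⁶ T.
All 4 sides add in the same direction: B = 4 × 2.95×10⁻⁶ = 1.18×10⁻⁵ T.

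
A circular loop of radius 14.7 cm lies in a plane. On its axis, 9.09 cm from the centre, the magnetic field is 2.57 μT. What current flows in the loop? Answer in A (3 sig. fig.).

On the axis of a loop, B = μ₀IR²/[2(R²+z²)^(3/2)], so I = 2B(R²+z²)^(3/2)/(μ₀R²).
R² + z² = 0.02161 + 0.008263 = 0.02987 m²; raised to 3/2 gives 5.16×10⁻³ m³.
I = 2 × 2.57×10⁻⁶ × 5.16×10⁻³ / (1.26×10⁻⁶ × 0.02161) = 0.977 A.

I ≈ 0.977 A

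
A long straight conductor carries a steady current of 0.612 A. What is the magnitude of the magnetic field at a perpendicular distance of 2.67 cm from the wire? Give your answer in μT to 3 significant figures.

For an infinitely long straight wire, B = μ₀I/(2πd).
B = (4π×10⁻⁷ × 0.612) / (2π × 0.0267) = 4.58×10⁻⁶ T.

B ≈ 4.58 μT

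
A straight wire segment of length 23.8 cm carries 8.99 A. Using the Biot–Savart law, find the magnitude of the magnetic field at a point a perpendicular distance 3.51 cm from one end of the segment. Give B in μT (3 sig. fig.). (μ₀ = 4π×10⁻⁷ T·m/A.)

For a finite straight segment, B = (μ₀I/4πd)(sinθ₁ + sinθ₂), where θ₁, θ₂ are the angles from the perpendicular to each end.
The perpendicular foot is at one end, so the two end-offsets along the wire are 0 and L = 0.238 m.
sinθ₁ = 0/√(0²+0.0351²) = 0.0000; sinθ₂ = 0.238/√(0.238²+0.0351²) = 0.9893.
B = (4π×10⁻⁷ × 8.99) / (4π × 0.0351) × (0.0000 + 0.9893) = 2.53×10⁻⁵ T.

B ≈ 25.3 μT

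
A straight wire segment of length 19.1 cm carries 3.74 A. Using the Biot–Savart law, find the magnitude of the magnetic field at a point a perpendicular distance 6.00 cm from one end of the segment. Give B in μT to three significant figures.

B ≈ 5.95 μT

For a finite straight segment, B = (μ₀I/4πd)(sinθ₁ + sinθ₂), where θ₁, θ₂ are the angles from the perpendicular to each end.
The perpendicular foot is at one end, so the two end-offsets along the wire are 0 and L = 0.191 m.
sinθ₁ = 0/√(0²+0.06²) = 0.0000; sinθ₂ = 0.191/√(0.191²+0.06²) = 0.9540.
B = (4π×10⁻⁷ × 3.74) / (4π × 0.06) × (0.0000 + 0.9540) = 5.95×10⁻⁶ T.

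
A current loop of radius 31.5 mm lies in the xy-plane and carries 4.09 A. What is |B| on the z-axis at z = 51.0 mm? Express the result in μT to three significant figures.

On the axis of a circular loop, B = μ₀IR² / [2(R²+z²)^(3/2)].
R² + z² = (0.0315)² + (0.051)² = 0.003593 m², and (R²+z²)^(3/2) = 2.15×10⁻⁴ m³.
B = (4π×10⁻⁷ × 4.09 × 0.0009923) / (2 × 2.15×10⁻⁴) = 1.18×10⁻⁵ T.

B ≈ 11.8 μT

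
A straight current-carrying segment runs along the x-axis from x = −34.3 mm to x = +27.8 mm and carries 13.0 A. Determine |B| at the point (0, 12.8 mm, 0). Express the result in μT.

For a finite straight segment, B = (μ₀I/4πd)(sinθ₁ + sinθ₂), where θ₁, θ₂ are the angles from the perpendicular to each end.
The perpendicular distance is d = 0.0128 m; the end-offsets along the wire are a = 0.0343 m and b = 0.0278 m.
sinθ₁ = 0.0343/√(0.0343²+0.0128²) = 0.9369; sinθ₂ = 0.0278/√(0.0278²+0.0128²) = 0.9083.
B = (4π×10⁻⁷ × 13.0) / (4π × 0.0128) × (0.9369 + 0.9083) = 1.87×10⁻⁴ T.

B ≈ 187 μT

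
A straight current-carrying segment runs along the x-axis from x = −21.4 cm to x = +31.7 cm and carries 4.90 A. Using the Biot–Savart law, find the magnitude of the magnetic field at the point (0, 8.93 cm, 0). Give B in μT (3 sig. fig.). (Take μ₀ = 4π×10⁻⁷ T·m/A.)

B ≈ 10.3 μT

For a finite straight segment, B = (μ₀I/4πd)(sinθ₁ + sinθ₂), where θ₁, θ₂ are the angles from the perpendicular to each end.
The perpendicular distance is d = 0.0893 m; the end-offsets along the wire are a = 0.214 m and b = 0.317 m.
sinθ₁ = 0.214/√(0.214²+0.0893²) = 0.9229; sinθ₂ = 0.317/√(0.317²+0.0893²) = 0.9625.
B = (4π×10⁻⁷ × 4.90) / (4π × 0.0893) × (0.9229 + 0.9625) = 1.03×10⁻⁵ T.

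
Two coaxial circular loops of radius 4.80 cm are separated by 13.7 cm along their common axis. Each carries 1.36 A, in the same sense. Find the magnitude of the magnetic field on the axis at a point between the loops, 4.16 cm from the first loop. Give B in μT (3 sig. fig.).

B ≈ 9.30 μT

Each loop contributes B = μ₀IR²/[2(R²+z²)^(3/2)] on the axis, with z measured from that loop.
Loop 1 (z = 0.0416 m): B₁ = 7.68×10⁻⁶ T. Loop 2 (z = 0.0954 m): B₂ = 1.62×10⁻⁶ T.
The fields add: B = B₁ + B₂ = 9.30×10⁻⁶ T.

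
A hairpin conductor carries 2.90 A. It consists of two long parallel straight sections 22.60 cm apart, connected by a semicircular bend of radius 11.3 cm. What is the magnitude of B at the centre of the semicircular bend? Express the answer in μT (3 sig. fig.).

The semicircular arc contributes B_arc = μ₀I·π/(4πR) = μ₀I/(4R) = 8.06×10⁻⁶ T.
Each semi-infinite lead is at perpendicular distance R = 0.113 m from the centre, with the perpendicular foot at its near end, so it contributes μ₀I/(4πR); both point the same way, together 5.13×10⁻⁶ T.
Arc and leads all point the same direction: B = 8.06×10⁻⁶ + 5.13×10⁻⁶ = 1.32×10⁻⁵ T.

B ≈ 13.2 μT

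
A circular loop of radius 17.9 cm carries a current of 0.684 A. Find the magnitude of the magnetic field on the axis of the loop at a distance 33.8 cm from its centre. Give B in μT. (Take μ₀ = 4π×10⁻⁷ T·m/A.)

B ≈ 0.246 μT

On the axis of a circular loop, B = μ₀IR² / [2(R²+z²)^(3/2)].
R² + z² = (0.179)² + (0.338)² = 0.1463 m², and (R²+z²)^(3/2) = 5.59×10⁻² m³.
B = (4π×10⁻⁷ × 0.684 × 0.03204) / (2 × 5.59×10⁻²) = 2.46×10⁻⁷ T.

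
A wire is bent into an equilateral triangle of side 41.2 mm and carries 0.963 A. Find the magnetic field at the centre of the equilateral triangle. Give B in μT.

B ≈ 42.1 μT

Each side is a finite straight segment at perpendicular distance d = a/(2 tan(π/3)) = 0.01189 m from the centre, with end-angles ±π/3.
One side contributes B₁ = (μ₀I/4πd)·2 sin(π/3) = 1.40×10⁻⁵ T.
All 3 sides add in the same direction: B = 3 × 1.40×10⁻⁵ = 4.21×10⁻⁵ T.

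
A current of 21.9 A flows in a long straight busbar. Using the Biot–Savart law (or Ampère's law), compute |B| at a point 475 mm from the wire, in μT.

For an infinitely long straight wire, B = μ₀I/(2πd).
B = (4π×10⁻⁷ × 21.9) / (2π × 0.475) = 9.22×10⁻⁶ T.

B ≈ 9.22 μT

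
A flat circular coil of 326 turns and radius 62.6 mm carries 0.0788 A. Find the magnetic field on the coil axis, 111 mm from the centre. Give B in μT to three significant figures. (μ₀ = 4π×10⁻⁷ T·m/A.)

For an N-turn flat coil, B = Nμ₀IR²/[2(R²+z²)^(3/2)] with R = 0.0626 m, z = 0.111 m.
B = 326 × 9.38×10⁻⁸ T = 3.06×10⁻⁵ T.

B ≈ 30.6 μT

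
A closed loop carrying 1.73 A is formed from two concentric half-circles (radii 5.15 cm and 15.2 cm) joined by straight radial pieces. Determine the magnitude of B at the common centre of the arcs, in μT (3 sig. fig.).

B ≈ 6.98 μT

The radial connectors point toward the centre, so dl × r̂ = 0 and they contribute nothing.
Each semicircle gives μ₀I/(4R): inner arc 1.06×10⁻⁵ T, outer arc 3.58×10⁻⁶ T.
The two arcs carry current in opposite angular senses, so their fields oppose: B = |1.06×10⁻⁵ − 3.58×10⁻⁶| = 6.98×10⁻⁶ T.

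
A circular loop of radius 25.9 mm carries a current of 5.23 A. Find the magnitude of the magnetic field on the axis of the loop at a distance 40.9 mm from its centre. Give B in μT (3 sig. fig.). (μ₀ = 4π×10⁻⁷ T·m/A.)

On the axis of a circular loop, B = μ₀IR² / [2(R²+z²)^(3/2)].
R² + z² = (0.0259)² + (0.0409)² = 0.002344 m², and (R²+z²)^(3/2) = 1.13×10⁻⁴ m³.
B = (4π×10⁻⁷ × 5.23 × 0.0006708) / (2 × 1.13×10⁻⁴) = 1.94×10⁻⁵ T.

B ≈ 19.4 μT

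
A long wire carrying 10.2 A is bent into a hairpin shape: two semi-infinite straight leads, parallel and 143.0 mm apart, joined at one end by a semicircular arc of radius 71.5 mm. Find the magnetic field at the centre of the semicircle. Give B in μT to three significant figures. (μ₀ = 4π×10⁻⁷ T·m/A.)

B ≈ 73.3 μT

The semicircular arc contributes B_arc = μ₀I·π/(4πR) = μ₀I/(4R) = 4.48×10⁻⁵ T.
Each semi-infinite lead is at perpendicular distance R = 0.0715 m from the centre, with the perpendicular foot at its near end, so it contributes μ₀I/(4πR); both point the same way, together 2.85×10⁻⁵ T.
Arc and leads all point the same direction: B = 4.48×10⁻⁵ + 2.85×10⁻⁵ = 7.33×10⁻⁵ T.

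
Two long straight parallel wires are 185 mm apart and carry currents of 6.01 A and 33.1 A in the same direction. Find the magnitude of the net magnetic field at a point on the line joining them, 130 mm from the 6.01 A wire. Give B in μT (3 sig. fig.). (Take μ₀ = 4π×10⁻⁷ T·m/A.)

Each long wire gives B = μ₀I/(2πd). Distances are d₁ = 0.13 m and d₂ = 0.055 m.
B₁ = 9.25×10⁻⁶ T, B₂ = 1.20×10⁻⁴ T.
Between parallel currents the two contributions point in opposite directions, so they subtract. B = |B₁ − B₂| = |9.25×10⁻⁶ − 1.20×10⁻⁴| = 1.11×10⁻⁴ T.

B ≈ 111 μT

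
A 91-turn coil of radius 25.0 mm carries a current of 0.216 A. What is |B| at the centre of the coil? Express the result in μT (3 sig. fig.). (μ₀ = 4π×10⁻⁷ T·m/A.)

B ≈ 494 μT

For an N-turn flat coil, B = Nμ₀I/(2R) with R = 0.025 m.
B = 91 × 5.43×10⁻⁶ T = 4.94×10⁻⁴ T.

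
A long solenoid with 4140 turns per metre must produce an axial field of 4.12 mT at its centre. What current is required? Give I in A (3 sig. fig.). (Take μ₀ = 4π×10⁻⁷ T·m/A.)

Inside a long solenoid B = μ₀nI with n = 4140 m⁻¹, so I = B/(μ₀n).
I = 4.12×10⁻³ / (4π×10⁻⁷ × 4140) = 0.792 A.

I ≈ 0.792 A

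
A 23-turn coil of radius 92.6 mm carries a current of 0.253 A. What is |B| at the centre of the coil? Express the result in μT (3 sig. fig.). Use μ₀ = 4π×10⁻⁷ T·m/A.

For an N-turn flat coil, B = Nμ₀I/(2R) with R = 0.0926 m.
B = 23 × 1.72×10⁻⁶ T = 3.95×10⁻⁵ T.

B ≈ 39.5 μT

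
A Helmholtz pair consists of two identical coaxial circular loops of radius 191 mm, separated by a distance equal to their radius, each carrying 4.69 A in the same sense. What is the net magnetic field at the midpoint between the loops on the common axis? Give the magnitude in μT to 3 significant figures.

Each loop contributes B = μ₀IR²/[2(R²+z²)^(3/2)] on the axis, with z measured from that loop.
Loop 1 (z = 0.0955 m): B₁ = 1.10×10⁻⁵ T. Loop 2 (z = 0.0955 m): B₂ = 1.10×10⁻⁵ T.
The fields add: B = B₁ + B₂ = 2.21×10⁻⁵ T.

B ≈ 22.1 μT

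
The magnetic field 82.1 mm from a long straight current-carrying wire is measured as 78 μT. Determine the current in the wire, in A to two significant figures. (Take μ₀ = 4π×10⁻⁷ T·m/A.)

I ≈ 32 A

For a long straight wire B = μ₀I/(2πd), so I = 2πdB/μ₀.
I = 2π × 0.0821 × 7.80×10⁻⁵ / (4π×10⁻⁷) = 32.0 A.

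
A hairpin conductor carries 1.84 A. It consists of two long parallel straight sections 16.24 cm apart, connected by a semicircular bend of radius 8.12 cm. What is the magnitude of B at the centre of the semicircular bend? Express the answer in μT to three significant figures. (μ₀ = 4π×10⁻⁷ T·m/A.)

The semicircular arc contributes B_arc = μ₀I·π/(4πR) = μ₀I/(4R) = 7.12×10⁻⁶ T.
Each semi-infinite lead is at perpendicular distance R = 0.0812 m from the centre, with the perpendicular foot at its near end, so it contributes μ₀I/(4πR); both point the same way, together 4.53×10⁻⁶ T.
Arc and leads all point the same direction: B = 7.12×10⁻⁶ + 4.53×10⁻⁶ = 1.17×10⁻⁵ T.

B ≈ 11.7 μT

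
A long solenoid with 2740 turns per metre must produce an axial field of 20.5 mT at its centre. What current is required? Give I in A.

I ≈ 5.95 A

Inside a long solenoid B = μ₀nI with n = 2740 m⁻¹, so I = B/(μ₀n).
I = 2.05×10⁻² / (4π×10⁻⁷ × 2740) = 5.95 A.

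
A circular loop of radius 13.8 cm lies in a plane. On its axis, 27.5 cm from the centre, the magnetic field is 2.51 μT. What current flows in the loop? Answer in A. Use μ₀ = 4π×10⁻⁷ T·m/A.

On the axis of a loop, B = μ₀IR²/[2(R²+z²)^(3/2)], so I = 2B(R²+z²)^(3/2)/(μ₀R²).
R² + z² = 0.01904 + 0.07563 = 0.09467 m²; raised to 3/2 gives 2.91×10⁻² m³.
I = 2 × 2.51×10⁻⁶ × 2.91×10⁻² / (1.26×10⁻⁶ × 0.01904) = 6.11 A.

I ≈ 6.11 A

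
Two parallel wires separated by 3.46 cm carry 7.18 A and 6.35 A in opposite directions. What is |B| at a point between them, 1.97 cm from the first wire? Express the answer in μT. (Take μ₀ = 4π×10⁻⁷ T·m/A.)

Each long wire gives B = μ₀I/(2πd). Distances are d₁ = 0.0197 m and d₂ = 0.0149 m.
B₁ = 7.29×10⁻⁵ T, B₂ = 8.52×10⁻⁵ T.
Between antiparallel currents both contributions point the same way, so they add. B = B₁ + B₂ = 7.29×10⁻⁵ + 8.52×10⁻⁵ = 1.58×10⁻⁴ T.

B ≈ 158 μT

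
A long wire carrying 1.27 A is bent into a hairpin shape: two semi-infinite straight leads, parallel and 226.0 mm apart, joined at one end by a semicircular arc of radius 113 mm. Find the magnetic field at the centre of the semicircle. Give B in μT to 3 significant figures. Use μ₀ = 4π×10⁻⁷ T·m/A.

B ≈ 5.78 μT

The semicircular arc contributes B_arc = μ₀I·π/(4πR) = μ₀I/(4R) = 3.53×10⁻⁶ T.
Each semi-infinite lead is at perpendicular distance R = 0.113 m from the centre, with the perpendicular foot at its near end, so it contributes μ₀I/(4πR); both point the same way, together 2.25×10⁻⁶ T.
Arc and leads all point the same direction: B = 3.53×10⁻⁶ + 2.25×10⁻⁶ = 5.78×10⁻⁶ T.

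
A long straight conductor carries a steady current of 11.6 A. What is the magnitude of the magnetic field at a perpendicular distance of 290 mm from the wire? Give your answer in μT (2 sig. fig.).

For an infinitely long straight wire, B = μ₀I/(2πd).
B = (4π×10⁻⁷ × 11.6) / (2π × 0.29) = 8.00×10⁻⁶ T.

B ≈ 8.0 μT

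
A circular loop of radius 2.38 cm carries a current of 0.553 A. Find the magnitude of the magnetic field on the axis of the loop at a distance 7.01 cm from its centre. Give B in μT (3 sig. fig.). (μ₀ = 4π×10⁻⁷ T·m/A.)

B ≈ 0.485 μT

On the axis of a circular loop, B = μ₀IR² / [2(R²+z²)^(3/2)].
R² + z² = (0.0238)² + (0.0701)² = 0.00548 m², and (R²+z²)^(3/2) = 4.06×10⁻⁴ m³.
B = (4π×10⁻⁷ × 0.553 × 0.0005664) / (2 × 4.06×10⁻⁴) = 4.85×10⁻⁷ T.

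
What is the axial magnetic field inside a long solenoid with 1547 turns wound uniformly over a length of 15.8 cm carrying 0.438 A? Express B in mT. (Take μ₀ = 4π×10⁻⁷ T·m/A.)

Inside a long solenoid, B = μ₀nI with n = 9791 turns/m.
B = 4π×10⁻⁷ × 9791 × 0.438 = 5.39×10⁻³ T.

B ≈ 5.39 mT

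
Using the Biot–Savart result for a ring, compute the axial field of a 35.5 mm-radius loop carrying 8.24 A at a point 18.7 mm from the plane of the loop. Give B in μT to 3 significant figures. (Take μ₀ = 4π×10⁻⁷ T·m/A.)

On the axis of a circular loop, B = μ₀IR² / [2(R²+z²)^(3/2)].
R² + z² = (0.0355)² + (0.0187)² = 0.00161 m², and (R²+z²)^(3/2) = 6.46×10⁻⁵ m³.
B = (4π×10⁻⁷ × 8.24 × 0.00126) / (2 × 6.46×10⁻⁵) = 1.01×10⁻⁴ T.

B ≈ 101 μT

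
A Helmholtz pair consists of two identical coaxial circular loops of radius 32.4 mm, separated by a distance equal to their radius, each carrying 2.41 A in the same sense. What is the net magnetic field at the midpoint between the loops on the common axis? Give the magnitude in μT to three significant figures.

Each loop contributes B = μ₀IR²/[2(R²+z²)^(3/2)] on the axis, with z measured from that loop.
Loop 1 (z = 0.0162 m): B₁ = 3.34×10⁻⁵ T. Loop 2 (z = 0.0162 m): B₂ = 3.34×10⁻⁵ T.
The fields add: B = B₁ + B₂ = 6.69×10⁻⁵ T.

B ≈ 66.9 μT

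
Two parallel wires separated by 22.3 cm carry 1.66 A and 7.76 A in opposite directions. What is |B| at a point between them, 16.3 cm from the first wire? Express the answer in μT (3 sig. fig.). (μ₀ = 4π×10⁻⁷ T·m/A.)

B ≈ 27.9 μT

Each long wire gives B = μ₀I/(2πd). Distances are d₁ = 0.163 m and d₂ = 0.06 m.
B₁ = 2.04×10⁻⁶ T, B₂ = 2.59×10⁻⁵ T.
Between antiparallel currents both contributions point the same way, so they add. B = B₁ + B₂ = 2.04×10⁻⁶ + 2.59×10⁻⁵ = 2.79×10⁻⁵ T.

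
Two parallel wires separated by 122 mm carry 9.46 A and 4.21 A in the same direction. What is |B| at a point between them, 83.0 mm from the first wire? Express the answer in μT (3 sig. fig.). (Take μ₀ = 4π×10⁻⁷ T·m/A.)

B ≈ 1.21 μT

Each long wire gives B = μ₀I/(2πd). Distances are d₁ = 0.083 m and d₂ = 0.039 m.
B₁ = 2.28×10⁻⁵ T, B₂ = 2.16×10⁻⁵ T.
Between parallel currents the two contributions point in opposite directions, so they subtract. B = |B₁ − B₂| = |2.28×10⁻⁵ − 2.16×10⁻⁵| = 1.21×10⁻⁶ T.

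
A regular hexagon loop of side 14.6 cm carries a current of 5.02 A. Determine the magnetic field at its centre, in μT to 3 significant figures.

Each side is a finite straight segment at perpendicular distance d = a/(2 tan(π/6)) = 0.1264 m from the centre, with end-angles ±π/6.
One side contributes B₁ = (μ₀I/4πd)·2 sin(π/6) = 3.97×10⁻⁶ T.
All 6 sides add in the same direction: B = 6 × 3.97×10⁻⁶ = 2.38×10⁻⁵ T.

B ≈ 23.8 μT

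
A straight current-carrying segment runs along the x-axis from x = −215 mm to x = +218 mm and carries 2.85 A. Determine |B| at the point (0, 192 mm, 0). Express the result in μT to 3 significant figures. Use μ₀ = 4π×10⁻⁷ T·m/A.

For a finite straight segment, B = (μ₀I/4πd)(sinθ₁ + sinθ₂), where θ₁, θ₂ are the angles from the perpendicular to each end.
The perpendicular distance is d = 0.192 m; the end-offsets along the wire are a = 0.215 m and b = 0.218 m.
sinθ₁ = 0.215/√(0.215²+0.192²) = 0.7459; sinθ₂ = 0.218/√(0.218²+0.192²) = 0.7504.
B = (4π×10⁻⁷ × 2.85) / (4π × 0.192) × (0.7459 + 0.7504) = 2.22×10⁻⁶ T.

B ≈ 2.22 μT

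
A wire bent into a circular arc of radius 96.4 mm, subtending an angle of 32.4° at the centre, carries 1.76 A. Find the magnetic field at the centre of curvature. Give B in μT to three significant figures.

The Biot–Savart field of a circular arc at its centre is B = μ₀Iφ/(4πR), with φ = 0.5655 rad.
B = (4π×10⁻⁷ × 1.76 × 0.5655) / (4π × 0.0964) = 1.03×10⁻⁶ T.

B ≈ 1.03 μT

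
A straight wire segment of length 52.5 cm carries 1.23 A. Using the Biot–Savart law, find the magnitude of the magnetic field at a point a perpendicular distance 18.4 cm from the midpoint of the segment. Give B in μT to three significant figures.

B ≈ 1.09 μT

For a finite straight segment, B = (μ₀I/4πd)(sinθ₁ + sinθ₂), where θ₁, θ₂ are the angles from the perpendicular to each end.
The perpendicular from the point meets the wire at its midpoint, so each end is L/2 = 0.2625 m away along the wire.
sinθ₁ = 0.2625/√(0.2625²+0.184²) = 0.8189; sinθ₂ = 0.2625/√(0.2625²+0.184²) = 0.8189.
B = (4π×10⁻⁷ × 1.23) / (4π × 0.184) × (0.8189 + 0.8189) = 1.09×10⁻⁶ T.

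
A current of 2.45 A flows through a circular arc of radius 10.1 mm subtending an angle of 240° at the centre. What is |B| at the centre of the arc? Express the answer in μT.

B ≈ 102 μT

The Biot–Savart field of a circular arc at its centre is B = μ₀Iφ/(4πR), with φ = 4.189 rad.
B = (4π×10⁻⁷ × 2.45 × 4.189) / (4π × 0.0101) = 1.02×10⁻⁴ T.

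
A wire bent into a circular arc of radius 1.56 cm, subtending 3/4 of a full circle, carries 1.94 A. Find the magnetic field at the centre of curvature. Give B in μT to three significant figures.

B ≈ 58.6 μT

The Biot–Savart field of a circular arc at its centre is B = μ₀Iφ/(4πR), with φ = 4.712 rad.
B = (4π×10⁻⁷ × 1.94 × 4.712) / (4π × 0.0156) = 5.86×10⁻⁵ T.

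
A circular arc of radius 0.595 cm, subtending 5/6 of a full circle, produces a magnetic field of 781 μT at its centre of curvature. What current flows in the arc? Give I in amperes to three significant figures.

I ≈ 8.88 A

For a circular arc, B = μ₀Iφ/(4πR) with φ in radians; here φ = 5.236 rad.
So I = 4πRB/(μ₀φ) = 4π × 0.00595 × 7.81×10⁻⁴ / (4π×10⁻⁷ × 5.236) = 8.88 A.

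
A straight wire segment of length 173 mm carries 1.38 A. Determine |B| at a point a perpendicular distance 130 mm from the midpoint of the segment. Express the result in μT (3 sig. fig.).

B ≈ 1.18 μT

For a finite straight segment, B = (μ₀I/4πd)(sinθ₁ + sinθ₂), where θ₁, θ₂ are the angles from the perpendicular to each end.
The perpendicular from the point meets the wire at its midpoint, so each end is L/2 = 0.0865 m away along the wire.
sinθ₁ = 0.0865/√(0.0865²+0.13²) = 0.5540; sinθ₂ = 0.0865/√(0.0865²+0.13²) = 0.5540.
B = (4π×10⁻⁷ × 1.38) / (4π × 0.13) × (0.5540 + 0.5540) = 1.18×10⁻⁶ T.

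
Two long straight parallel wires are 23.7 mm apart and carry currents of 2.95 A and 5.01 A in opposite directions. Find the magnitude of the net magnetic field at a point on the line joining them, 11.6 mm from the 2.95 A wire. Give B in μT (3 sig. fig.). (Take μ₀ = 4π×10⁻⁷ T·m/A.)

B ≈ 134 μT

Each long wire gives B = μ₀I/(2πd). Distances are d₁ = 0.0116 m and d₂ = 0.0121 m.
B₁ = 5.09×10⁻⁵ T, B₂ = 8.28×10⁻⁵ T.
Between antiparallel currents both contributions point the same way, so they add. B = B₁ + B₂ = 5.09×10⁻⁵ + 8.28×10⁻⁵ = 1.34×10⁻⁴ T.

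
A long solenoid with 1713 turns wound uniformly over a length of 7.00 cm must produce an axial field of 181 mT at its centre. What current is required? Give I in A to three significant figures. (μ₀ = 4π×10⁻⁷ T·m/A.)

I ≈ 5.89 A

Inside a long solenoid B = μ₀nI with n = 2.447×10⁴ m⁻¹, so I = B/(μ₀n).
I = 0.181 / (4π×10⁻⁷ × 2.447×10⁴) = 5.89 A.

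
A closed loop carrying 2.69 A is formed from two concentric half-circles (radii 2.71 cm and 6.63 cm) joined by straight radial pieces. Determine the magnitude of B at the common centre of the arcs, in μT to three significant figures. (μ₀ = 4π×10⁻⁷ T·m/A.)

The radial connectors point toward the centre, so dl × r̂ = 0 and they contribute nothing.
Each semicircle gives μ₀I/(4R): inner arc 3.12×10⁻⁵ T, outer arc 1.27×10⁻⁵ T.
The two arcs carry current in opposite angular senses, so their fields oppose: B = |3.12×10⁻⁵ − 1.27×10⁻⁵| = 1.84×10⁻⁵ T.

B ≈ 18.4 μT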